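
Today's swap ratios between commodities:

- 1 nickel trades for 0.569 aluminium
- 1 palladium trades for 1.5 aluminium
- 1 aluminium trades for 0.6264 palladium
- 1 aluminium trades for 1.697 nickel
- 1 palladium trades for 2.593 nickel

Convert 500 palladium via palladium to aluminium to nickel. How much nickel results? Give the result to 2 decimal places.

1272.75

500 palladium × 1.5 = 750 aluminium
750 aluminium × 1.697 = 1272.75 nickel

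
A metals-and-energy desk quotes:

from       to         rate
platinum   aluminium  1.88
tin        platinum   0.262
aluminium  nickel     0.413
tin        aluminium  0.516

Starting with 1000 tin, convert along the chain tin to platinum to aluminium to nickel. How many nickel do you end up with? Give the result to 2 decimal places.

203.43

1000 tin × 0.262 = 262 platinum
262 platinum × 1.88 = 492.56 aluminium
492.56 aluminium × 0.413 = 203.42728 nickel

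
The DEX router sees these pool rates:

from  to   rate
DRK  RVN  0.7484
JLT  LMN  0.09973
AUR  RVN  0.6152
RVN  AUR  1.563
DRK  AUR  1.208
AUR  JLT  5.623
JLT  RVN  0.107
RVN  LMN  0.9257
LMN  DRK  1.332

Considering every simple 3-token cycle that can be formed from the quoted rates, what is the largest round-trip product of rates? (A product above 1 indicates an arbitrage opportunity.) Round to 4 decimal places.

JLT→RVN→AUR→JLT: 0.107 × 1.563 × 5.623 = 0.94040
RVN→LMN→DRK→RVN: 0.9257 × 1.332 × 0.7484 = 0.92280
Maximum is JLT→RVN→AUR→JLT at 0.9404; no arbitrage — every cycle loses value.

0.9404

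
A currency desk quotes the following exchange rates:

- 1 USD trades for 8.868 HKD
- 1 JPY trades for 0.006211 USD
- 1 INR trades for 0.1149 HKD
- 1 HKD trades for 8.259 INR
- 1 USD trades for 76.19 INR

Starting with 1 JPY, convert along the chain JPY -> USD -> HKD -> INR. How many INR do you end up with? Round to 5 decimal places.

0.45490

1 JPY × 0.006211 = 0.006211 USD
0.006211 USD × 8.868 = 0.055079148 HKD
0.055079148 HKD × 8.259 = 0.454898683332 INR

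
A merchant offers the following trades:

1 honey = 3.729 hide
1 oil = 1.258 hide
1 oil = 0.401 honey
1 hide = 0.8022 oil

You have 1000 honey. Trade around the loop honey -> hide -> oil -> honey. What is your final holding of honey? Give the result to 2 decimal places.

1199.55

1000 honey × 3.729 = 3729 hide
3729 hide × 0.8022 = 2991.4038 oil
2991.4038 oil × 0.401 = 1199.5529238 honey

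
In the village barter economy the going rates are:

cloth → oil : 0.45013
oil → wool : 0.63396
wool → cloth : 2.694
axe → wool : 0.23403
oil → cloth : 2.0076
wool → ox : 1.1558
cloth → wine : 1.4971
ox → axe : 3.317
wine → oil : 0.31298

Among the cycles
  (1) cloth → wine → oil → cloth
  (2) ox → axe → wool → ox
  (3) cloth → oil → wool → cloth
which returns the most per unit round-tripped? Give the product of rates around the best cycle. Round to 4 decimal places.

(1) 1.4971 × 0.31298 × 2.0076 = 0.94069
(2) 3.317 × 0.23403 × 1.1558 = 0.89722
(3) 0.45013 × 0.63396 × 2.694 = 0.76877
Highest is cycle (1) at 0.9407 (≤1, no arbitrage).

0.9407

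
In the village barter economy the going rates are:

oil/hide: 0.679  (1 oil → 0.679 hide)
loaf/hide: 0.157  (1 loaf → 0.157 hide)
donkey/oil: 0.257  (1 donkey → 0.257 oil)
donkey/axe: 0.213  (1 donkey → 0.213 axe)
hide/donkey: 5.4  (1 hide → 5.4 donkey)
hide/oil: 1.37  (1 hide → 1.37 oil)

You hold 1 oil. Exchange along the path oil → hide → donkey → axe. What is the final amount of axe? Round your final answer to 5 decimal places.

1 oil × 0.679 = 0.679 hide
0.679 hide × 5.4 = 3.6666 donkey
3.6666 donkey × 0.213 = 0.7809858 axe

0.78099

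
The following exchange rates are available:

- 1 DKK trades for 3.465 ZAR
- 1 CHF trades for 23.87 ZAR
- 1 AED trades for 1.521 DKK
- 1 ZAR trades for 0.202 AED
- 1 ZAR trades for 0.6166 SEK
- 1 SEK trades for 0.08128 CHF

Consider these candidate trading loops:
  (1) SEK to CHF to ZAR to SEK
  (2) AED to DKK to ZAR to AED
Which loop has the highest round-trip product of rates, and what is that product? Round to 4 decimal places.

1.1963

(1) 0.08128 × 23.87 × 0.6166 = 1.19630
(2) 1.521 × 3.465 × 0.202 = 1.06459
Highest is cycle (1) at 1.1963 (>1, arbitrage).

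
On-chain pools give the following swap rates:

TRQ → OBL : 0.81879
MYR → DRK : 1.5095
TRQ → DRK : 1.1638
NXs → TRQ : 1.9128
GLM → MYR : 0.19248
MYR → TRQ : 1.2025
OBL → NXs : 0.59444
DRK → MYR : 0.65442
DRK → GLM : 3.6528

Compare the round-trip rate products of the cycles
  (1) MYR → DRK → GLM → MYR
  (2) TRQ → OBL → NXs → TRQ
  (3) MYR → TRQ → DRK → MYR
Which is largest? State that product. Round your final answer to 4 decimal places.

1.0613

(1) 1.5095 × 3.6528 × 0.19248 = 1.06132
(2) 0.81879 × 0.59444 × 1.9128 = 0.93100
(3) 1.2025 × 1.1638 × 0.65442 = 0.91584
Highest is cycle (1) at 1.0613 (>1, arbitrage).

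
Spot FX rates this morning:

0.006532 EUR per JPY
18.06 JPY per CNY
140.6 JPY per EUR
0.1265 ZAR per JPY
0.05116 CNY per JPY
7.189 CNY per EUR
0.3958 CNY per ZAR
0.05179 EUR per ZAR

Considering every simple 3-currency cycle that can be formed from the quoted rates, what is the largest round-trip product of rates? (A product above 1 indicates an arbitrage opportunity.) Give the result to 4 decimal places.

0.9211

ZAR→EUR→JPY→ZAR: 0.05179 × 140.6 × 0.1265 = 0.92113
ZAR→CNY→JPY→ZAR: 0.3958 × 18.06 × 0.1265 = 0.90424
EUR→CNY→JPY→EUR: 7.189 × 18.06 × 0.006532 = 0.84807
Maximum is ZAR→EUR→JPY→ZAR at 0.9211; no arbitrage — every cycle loses value.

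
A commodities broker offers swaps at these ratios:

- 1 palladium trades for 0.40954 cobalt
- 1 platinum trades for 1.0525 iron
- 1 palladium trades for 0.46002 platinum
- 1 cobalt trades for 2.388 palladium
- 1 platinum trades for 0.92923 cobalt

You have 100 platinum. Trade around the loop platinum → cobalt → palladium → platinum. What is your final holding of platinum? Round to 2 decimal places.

102.08

100 platinum × 0.92923 = 92.923 cobalt
92.923 cobalt × 2.388 = 221.900124 palladium
221.900124 palladium × 0.46002 = 102.07849504248 platinum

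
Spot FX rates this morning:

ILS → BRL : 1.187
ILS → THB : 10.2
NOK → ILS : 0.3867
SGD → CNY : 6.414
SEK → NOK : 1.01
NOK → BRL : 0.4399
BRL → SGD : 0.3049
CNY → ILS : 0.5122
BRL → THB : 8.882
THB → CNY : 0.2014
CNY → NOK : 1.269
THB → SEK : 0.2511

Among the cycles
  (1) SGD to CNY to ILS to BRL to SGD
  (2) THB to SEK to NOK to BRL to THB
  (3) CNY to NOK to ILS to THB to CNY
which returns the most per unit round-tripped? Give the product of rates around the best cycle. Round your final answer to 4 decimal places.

(1) 6.414 × 0.5122 × 1.187 × 0.3049 = 1.18899
(2) 0.2511 × 1.01 × 0.4399 × 8.882 = 0.99091
(3) 1.269 × 0.3867 × 10.2 × 0.2014 = 1.00808
Highest is cycle (1) at 1.1890 (>1, arbitrage).

1.1890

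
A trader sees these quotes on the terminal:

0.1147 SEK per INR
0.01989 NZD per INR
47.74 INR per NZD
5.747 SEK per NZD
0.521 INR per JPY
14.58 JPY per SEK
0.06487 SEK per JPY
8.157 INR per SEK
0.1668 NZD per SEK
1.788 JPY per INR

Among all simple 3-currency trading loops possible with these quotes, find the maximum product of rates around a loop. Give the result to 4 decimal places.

0.9461

JPY→SEK→INR→JPY: 0.06487 × 8.157 × 1.788 = 0.94611
SEK→INR→NZD→SEK: 8.157 × 0.01989 × 5.747 = 0.93241
SEK→NZD→INR→SEK: 0.1668 × 47.74 × 0.1147 = 0.91336
JPY→INR→SEK→JPY: 0.521 × 0.1147 × 14.58 = 0.87128
Maximum is JPY→SEK→INR→JPY at 0.9461; no arbitrage — every cycle loses value.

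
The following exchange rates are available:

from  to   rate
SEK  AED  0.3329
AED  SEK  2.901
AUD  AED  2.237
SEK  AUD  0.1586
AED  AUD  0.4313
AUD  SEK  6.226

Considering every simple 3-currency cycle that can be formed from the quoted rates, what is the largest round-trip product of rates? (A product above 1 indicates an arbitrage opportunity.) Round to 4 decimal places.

SEK→AUD→AED→SEK: 0.1586 × 2.237 × 2.901 = 1.02924
SEK→AED→AUD→SEK: 0.3329 × 0.4313 × 6.226 = 0.89393
Maximum is SEK→AUD→AED→SEK at 1.0292; arbitrage exists.

1.0292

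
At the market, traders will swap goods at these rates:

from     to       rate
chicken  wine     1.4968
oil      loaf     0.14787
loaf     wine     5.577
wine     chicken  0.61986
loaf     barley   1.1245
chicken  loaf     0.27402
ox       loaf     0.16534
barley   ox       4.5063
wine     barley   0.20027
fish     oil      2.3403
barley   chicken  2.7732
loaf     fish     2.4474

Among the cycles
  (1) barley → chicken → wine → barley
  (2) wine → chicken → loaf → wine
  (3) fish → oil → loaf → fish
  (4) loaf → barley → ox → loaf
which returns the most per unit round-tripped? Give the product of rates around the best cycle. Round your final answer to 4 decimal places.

(1) 2.7732 × 1.4968 × 0.20027 = 0.83131
(2) 0.61986 × 0.27402 × 5.577 = 0.94728
(3) 2.3403 × 0.14787 × 2.4474 = 0.84695
(4) 1.1245 × 4.5063 × 0.16534 = 0.83783
Highest is cycle (2) at 0.9473 (≤1, no arbitrage).

0.9473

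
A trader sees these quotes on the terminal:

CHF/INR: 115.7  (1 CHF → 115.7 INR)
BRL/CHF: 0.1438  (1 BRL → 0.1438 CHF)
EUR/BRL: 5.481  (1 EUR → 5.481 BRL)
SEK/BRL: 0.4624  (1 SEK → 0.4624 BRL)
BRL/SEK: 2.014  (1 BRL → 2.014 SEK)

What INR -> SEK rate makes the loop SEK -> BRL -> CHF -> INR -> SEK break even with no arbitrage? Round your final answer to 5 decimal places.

0.12998

Known legs of the cycle: 0.4624 × 0.1438 × 115.7 = 7.693253984
For no arbitrage the full-cycle product must be 1, so the missing rate is 1 / 7.693253984 ≈ 0.1299840.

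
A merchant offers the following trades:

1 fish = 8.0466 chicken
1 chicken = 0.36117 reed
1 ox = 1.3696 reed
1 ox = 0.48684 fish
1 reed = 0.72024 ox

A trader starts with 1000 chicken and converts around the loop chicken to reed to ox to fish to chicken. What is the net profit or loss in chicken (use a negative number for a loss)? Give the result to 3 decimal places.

1000 chicken × 0.36117 = 361.17 reed
361.17 reed × 0.72024 = 260.1290808 ox
260.1290808 ox × 0.48684 = 126.641241696672 fish
126.641241696672 fish × 8.0466 = 1019.0314154364409152 chicken
Net change: 1019.0314154364409152 − 1000 = 19.0314154364409152 chicken

19.031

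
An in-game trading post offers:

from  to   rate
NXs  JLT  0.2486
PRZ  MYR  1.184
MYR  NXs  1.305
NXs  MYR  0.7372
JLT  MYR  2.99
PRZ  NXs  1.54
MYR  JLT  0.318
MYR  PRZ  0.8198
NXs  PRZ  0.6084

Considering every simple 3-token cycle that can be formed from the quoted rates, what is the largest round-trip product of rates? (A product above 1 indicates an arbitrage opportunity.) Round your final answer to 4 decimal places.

0.9700

JLT→MYR→NXs→JLT: 2.99 × 1.305 × 0.2486 = 0.97002
MYR→NXs→PRZ→MYR: 1.305 × 0.6084 × 1.184 = 0.94005
MYR→PRZ→NXs→MYR: 0.8198 × 1.54 × 0.7372 = 0.93071
Maximum is JLT→MYR→NXs→JLT at 0.9700; no arbitrage — every cycle loses value.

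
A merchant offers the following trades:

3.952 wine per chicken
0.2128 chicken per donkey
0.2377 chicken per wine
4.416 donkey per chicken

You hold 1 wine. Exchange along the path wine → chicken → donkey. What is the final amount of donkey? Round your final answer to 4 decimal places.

1 wine × 0.2377 = 0.2377 chicken
0.2377 chicken × 4.416 = 1.0496832 donkey

1.0497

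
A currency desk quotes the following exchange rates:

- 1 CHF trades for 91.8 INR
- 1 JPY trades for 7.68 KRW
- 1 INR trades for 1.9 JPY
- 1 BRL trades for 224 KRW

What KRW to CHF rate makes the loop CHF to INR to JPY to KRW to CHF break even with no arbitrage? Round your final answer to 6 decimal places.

0.000747

Known legs of the cycle: 91.8 × 1.9 × 7.68 = 1339.5456
For no arbitrage the full-cycle product must be 1, so the missing rate is 1 / 1339.5456 ≈ 0.00074652.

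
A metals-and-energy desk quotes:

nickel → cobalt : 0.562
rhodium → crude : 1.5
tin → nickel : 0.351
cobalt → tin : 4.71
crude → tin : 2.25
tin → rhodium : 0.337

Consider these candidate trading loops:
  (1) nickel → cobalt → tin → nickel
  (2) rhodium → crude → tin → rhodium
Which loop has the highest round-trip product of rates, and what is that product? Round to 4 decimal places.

1.1374

(1) 0.562 × 4.71 × 0.351 = 0.92910
(2) 1.5 × 2.25 × 0.337 = 1.13738
Highest is cycle (2) at 1.1374 (>1, arbitrage).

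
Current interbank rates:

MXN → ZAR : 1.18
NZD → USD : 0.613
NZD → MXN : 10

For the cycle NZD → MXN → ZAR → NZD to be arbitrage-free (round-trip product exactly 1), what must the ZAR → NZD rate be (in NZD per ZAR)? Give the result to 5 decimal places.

0.08475

Known legs of the cycle: 10 × 1.18 = 11.8
For no arbitrage the full-cycle product must be 1, so the missing rate is 1 / 11.8 ≈ 0.0847458.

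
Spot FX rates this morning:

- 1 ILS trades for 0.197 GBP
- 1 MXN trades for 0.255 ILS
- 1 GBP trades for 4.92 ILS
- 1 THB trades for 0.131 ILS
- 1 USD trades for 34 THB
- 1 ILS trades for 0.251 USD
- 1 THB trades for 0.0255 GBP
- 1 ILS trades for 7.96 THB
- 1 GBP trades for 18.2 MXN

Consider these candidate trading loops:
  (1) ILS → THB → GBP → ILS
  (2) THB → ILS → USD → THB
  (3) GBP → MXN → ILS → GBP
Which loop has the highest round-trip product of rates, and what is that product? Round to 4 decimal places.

1.1180

(1) 7.96 × 0.0255 × 4.92 = 0.99866
(2) 0.131 × 0.251 × 34 = 1.11795
(3) 18.2 × 0.255 × 0.197 = 0.91428
Highest is cycle (2) at 1.1180 (>1, arbitrage).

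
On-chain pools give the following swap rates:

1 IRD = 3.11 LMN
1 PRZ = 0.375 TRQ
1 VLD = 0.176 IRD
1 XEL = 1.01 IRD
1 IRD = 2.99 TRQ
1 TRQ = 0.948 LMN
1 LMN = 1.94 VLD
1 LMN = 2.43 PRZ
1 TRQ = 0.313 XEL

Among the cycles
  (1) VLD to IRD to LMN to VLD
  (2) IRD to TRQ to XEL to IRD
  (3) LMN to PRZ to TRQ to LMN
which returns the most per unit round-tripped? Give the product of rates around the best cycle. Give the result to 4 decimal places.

1.0619

(1) 0.176 × 3.11 × 1.94 = 1.06188
(2) 2.99 × 0.313 × 1.01 = 0.94523
(3) 2.43 × 0.375 × 0.948 = 0.86387
Highest is cycle (1) at 1.0619 (>1, arbitrage).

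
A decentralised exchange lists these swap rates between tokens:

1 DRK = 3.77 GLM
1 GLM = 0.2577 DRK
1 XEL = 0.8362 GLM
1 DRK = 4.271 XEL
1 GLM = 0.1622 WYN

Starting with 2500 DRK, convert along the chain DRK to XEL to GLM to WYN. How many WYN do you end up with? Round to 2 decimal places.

1448.21

2500 DRK × 4.271 = 10677.5 XEL
10677.5 XEL × 0.8362 = 8928.5255 GLM
8928.5255 GLM × 0.1622 = 1448.2068361 WYN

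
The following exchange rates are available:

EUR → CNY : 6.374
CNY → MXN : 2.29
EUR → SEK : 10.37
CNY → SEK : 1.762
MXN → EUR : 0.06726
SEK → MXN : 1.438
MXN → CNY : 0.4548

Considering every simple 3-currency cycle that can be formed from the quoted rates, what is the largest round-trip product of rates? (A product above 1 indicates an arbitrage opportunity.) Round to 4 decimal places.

CNY→SEK→MXN→CNY: 1.762 × 1.438 × 0.4548 = 1.15235
EUR→SEK→MXN→EUR: 10.37 × 1.438 × 0.06726 = 1.00299
CNY→MXN→EUR→CNY: 2.29 × 0.06726 × 6.374 = 0.98176
Maximum is CNY→SEK→MXN→CNY at 1.1524; arbitrage exists.

1.1524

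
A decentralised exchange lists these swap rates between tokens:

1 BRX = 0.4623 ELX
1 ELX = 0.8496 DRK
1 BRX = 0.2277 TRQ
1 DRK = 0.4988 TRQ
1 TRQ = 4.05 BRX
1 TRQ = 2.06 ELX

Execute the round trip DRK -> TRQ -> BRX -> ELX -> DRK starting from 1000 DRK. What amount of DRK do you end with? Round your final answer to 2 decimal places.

1000 DRK × 0.4988 = 498.8 TRQ
498.8 TRQ × 4.05 = 2020.14 BRX
2020.14 BRX × 0.4623 = 933.910722 ELX
933.910722 ELX × 0.8496 = 793.4505494112 DRK

793.45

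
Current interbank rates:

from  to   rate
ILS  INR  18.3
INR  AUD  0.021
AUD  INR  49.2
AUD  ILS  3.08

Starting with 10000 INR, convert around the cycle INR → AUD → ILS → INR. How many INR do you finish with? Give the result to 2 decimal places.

11836.44

10000 INR × 0.021 = 210 AUD
210 AUD × 3.08 = 646.8 ILS
646.8 ILS × 18.3 = 11836.44 INR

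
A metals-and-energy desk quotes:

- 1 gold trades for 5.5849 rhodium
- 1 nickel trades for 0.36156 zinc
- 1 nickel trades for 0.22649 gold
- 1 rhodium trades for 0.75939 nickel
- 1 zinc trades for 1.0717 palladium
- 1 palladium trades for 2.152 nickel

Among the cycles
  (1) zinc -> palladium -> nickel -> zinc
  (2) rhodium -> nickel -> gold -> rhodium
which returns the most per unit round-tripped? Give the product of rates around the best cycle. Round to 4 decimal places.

(1) 1.0717 × 2.152 × 0.36156 = 0.83387
(2) 0.75939 × 0.22649 × 5.5849 = 0.96057
Highest is cycle (2) at 0.9606 (≤1, no arbitrage).

0.9606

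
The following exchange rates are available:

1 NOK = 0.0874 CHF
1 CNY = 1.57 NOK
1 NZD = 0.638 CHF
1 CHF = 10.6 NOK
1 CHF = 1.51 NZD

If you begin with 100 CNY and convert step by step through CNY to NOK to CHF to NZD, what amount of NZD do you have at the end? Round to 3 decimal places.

100 CNY × 1.57 = 157 NOK
157 NOK × 0.0874 = 13.7218 CHF
13.7218 CHF × 1.51 = 20.719918 NZD

20.720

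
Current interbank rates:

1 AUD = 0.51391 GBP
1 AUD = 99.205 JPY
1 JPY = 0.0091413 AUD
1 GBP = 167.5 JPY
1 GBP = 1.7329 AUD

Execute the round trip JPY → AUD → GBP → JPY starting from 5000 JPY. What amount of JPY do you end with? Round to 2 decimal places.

3934.41

5000 JPY × 0.0091413 = 45.7065 AUD
45.7065 AUD × 0.51391 = 23.489027415 GBP
23.489027415 GBP × 167.5 = 3934.4120920125 JPY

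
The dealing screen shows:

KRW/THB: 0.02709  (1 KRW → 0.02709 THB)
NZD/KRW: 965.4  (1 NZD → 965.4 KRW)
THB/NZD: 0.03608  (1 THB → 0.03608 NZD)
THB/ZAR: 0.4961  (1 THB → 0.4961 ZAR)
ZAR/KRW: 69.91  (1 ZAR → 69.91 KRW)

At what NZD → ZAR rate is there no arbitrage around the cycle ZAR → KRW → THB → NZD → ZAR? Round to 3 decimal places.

14.635

Known legs of the cycle: 69.91 × 0.02709 × 0.03608 = 0.068330537352
For no arbitrage the full-cycle product must be 1, so the missing rate is 1 / 0.068330537352 ≈ 14.63475.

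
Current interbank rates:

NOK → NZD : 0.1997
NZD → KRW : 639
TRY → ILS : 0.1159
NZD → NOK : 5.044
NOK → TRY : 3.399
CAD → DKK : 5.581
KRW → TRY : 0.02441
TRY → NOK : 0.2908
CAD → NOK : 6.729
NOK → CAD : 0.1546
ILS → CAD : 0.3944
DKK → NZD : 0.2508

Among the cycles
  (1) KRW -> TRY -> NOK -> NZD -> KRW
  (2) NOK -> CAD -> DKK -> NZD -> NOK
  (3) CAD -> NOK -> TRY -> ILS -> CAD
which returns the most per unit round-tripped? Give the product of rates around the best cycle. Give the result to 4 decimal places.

1.0915

(1) 0.02441 × 0.2908 × 0.1997 × 639 = 0.90582
(2) 0.1546 × 5.581 × 0.2508 × 5.044 = 1.09150
(3) 6.729 × 3.399 × 0.1159 × 0.3944 = 1.04550
Highest is cycle (2) at 1.0915 (>1, arbitrage).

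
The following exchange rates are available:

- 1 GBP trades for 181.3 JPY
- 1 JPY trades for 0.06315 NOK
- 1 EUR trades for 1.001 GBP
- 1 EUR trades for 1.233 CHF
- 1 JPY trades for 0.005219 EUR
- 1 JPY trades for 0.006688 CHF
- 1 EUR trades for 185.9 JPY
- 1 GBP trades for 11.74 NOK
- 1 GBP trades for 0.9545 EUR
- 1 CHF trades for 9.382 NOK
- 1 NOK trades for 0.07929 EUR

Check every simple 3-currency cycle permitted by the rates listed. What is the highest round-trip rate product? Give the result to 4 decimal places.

0.9472

EUR→GBP→JPY→EUR: 1.001 × 181.3 × 0.005219 = 0.94715
EUR→GBP→NOK→EUR: 1.001 × 11.74 × 0.07929 = 0.93180
EUR→JPY→NOK→EUR: 185.9 × 0.06315 × 0.07929 = 0.93083
EUR→CHF→NOK→EUR: 1.233 × 9.382 × 0.07929 = 0.91723
Maximum is EUR→GBP→JPY→EUR at 0.9472; no arbitrage — every cycle loses value.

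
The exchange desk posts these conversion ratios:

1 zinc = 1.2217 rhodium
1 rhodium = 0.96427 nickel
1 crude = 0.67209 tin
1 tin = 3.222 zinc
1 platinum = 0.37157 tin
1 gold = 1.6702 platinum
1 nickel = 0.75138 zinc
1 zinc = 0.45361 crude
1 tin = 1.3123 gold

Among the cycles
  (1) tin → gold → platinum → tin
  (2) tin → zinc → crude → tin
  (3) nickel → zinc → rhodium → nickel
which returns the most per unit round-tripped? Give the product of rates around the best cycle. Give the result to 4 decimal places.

(1) 1.3123 × 1.6702 × 0.37157 = 0.81441
(2) 3.222 × 0.45361 × 0.67209 = 0.98228
(3) 0.75138 × 1.2217 × 0.96427 = 0.88516
Highest is cycle (2) at 0.9823 (≤1, no arbitrage).

0.9823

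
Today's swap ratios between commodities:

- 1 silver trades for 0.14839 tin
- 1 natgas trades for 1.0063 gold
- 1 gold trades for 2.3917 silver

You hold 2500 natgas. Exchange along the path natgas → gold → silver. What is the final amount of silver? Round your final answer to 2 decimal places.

2500 natgas × 1.0063 = 2515.75 gold
2515.75 gold × 2.3917 = 6016.919275 silver

6016.92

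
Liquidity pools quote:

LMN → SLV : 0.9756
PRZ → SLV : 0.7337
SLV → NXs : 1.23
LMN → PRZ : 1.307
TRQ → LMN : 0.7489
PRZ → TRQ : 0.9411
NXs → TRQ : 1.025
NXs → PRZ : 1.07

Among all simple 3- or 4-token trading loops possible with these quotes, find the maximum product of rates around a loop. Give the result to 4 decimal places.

0.9656

PRZ→SLV→NXs→PRZ: 0.7337 × 1.23 × 1.07 = 0.96562
PRZ→TRQ→LMN→PRZ: 0.9411 × 0.7489 × 1.307 = 0.92116
SLV→NXs→TRQ→LMN→SLV: 1.23 × 1.025 × 0.7489 × 0.9756 = 0.92114
Maximum is PRZ→SLV→NXs→PRZ at 0.9656; no arbitrage — every cycle loses value.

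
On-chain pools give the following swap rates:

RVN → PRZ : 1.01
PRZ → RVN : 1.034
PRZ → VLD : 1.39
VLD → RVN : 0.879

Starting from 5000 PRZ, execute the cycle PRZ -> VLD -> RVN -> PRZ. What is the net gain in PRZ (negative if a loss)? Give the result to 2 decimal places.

1170.14

5000 PRZ × 1.39 = 6950 VLD
6950 VLD × 0.879 = 6109.05 RVN
6109.05 RVN × 1.01 = 6170.1405 PRZ
Net change: 6170.1405 − 5000 = 1170.1405 PRZ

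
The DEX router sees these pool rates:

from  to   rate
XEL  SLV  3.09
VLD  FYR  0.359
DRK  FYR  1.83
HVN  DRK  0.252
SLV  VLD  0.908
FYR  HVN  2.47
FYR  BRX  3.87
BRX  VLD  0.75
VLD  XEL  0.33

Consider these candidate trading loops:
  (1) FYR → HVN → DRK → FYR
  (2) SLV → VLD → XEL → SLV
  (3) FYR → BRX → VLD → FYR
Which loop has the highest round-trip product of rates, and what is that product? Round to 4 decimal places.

1.1391

(1) 2.47 × 0.252 × 1.83 = 1.13907
(2) 0.908 × 0.33 × 3.09 = 0.92589
(3) 3.87 × 0.75 × 0.359 = 1.04200
Highest is cycle (1) at 1.1391 (>1, arbitrage).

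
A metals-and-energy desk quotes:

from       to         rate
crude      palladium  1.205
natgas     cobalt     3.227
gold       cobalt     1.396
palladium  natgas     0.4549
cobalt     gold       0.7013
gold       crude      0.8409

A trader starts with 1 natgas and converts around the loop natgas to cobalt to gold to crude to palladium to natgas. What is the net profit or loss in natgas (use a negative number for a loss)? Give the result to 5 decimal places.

1 natgas × 3.227 = 3.227 cobalt
3.227 cobalt × 0.7013 = 2.2630951 gold
2.2630951 gold × 0.8409 = 1.90303666959 crude
1.90303666959 crude × 1.205 = 2.29315918685595 palladium
2.29315918685595 palladium × 0.4549 = 1.043158114100771655 natgas
Net change: 1.043158114100771655 − 1 = 0.043158114100771655 natgas

0.04316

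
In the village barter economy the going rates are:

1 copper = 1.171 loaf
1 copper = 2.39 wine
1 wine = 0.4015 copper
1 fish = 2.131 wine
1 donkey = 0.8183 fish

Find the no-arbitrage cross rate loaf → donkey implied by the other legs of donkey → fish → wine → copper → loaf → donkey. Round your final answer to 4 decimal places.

Known legs of the cycle: 0.8183 × 2.131 × 0.4015 × 1.171 = 0.81985763527745
For no arbitrage the full-cycle product must be 1, so the missing rate is 1 / 0.81985763527745 ≈ 1.219724.

1.2197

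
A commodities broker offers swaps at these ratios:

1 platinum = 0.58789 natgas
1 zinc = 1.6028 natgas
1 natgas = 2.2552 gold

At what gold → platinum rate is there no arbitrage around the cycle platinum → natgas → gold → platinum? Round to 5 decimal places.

Known legs of the cycle: 0.58789 × 2.2552 = 1.325809528
For no arbitrage the full-cycle product must be 1, so the missing rate is 1 / 1.325809528 ≈ 0.7542562.

0.75426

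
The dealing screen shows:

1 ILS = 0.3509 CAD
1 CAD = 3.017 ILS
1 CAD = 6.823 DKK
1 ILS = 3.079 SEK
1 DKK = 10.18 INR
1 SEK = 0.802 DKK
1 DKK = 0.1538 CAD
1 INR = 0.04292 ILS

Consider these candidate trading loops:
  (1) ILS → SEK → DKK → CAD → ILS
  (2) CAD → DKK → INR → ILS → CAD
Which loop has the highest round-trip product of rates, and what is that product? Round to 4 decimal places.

(1) 3.079 × 0.802 × 0.1538 × 3.017 = 1.14582
(2) 6.823 × 10.18 × 0.04292 × 0.3509 = 1.04608
Highest is cycle (1) at 1.1458 (>1, arbitrage).

1.1458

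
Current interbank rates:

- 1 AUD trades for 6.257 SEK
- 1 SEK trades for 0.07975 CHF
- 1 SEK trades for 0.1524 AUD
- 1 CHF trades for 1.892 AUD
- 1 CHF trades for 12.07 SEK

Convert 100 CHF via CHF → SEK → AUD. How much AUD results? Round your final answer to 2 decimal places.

100 CHF × 12.07 = 1207 SEK
1207 SEK × 0.1524 = 183.9468 AUD

183.95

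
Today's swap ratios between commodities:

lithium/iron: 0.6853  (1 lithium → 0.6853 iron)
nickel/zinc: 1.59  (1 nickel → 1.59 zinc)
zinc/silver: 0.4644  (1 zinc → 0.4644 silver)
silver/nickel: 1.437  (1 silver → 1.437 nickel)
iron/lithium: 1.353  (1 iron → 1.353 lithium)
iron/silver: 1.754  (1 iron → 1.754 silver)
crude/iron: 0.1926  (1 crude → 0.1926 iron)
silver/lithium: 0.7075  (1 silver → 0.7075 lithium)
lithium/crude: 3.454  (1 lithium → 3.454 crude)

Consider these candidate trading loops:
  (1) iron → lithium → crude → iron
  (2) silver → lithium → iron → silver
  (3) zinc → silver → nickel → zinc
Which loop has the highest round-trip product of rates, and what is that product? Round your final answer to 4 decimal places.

(1) 1.353 × 3.454 × 0.1926 = 0.90007
(2) 0.7075 × 0.6853 × 1.754 = 0.85043
(3) 0.4644 × 1.437 × 1.59 = 1.06108
Highest is cycle (3) at 1.0611 (>1, arbitrage).

1.0611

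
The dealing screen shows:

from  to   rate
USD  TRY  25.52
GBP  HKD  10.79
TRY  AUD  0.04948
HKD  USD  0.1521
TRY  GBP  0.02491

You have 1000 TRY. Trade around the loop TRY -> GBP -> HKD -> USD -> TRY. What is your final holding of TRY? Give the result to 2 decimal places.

1000 TRY × 0.02491 = 24.91 GBP
24.91 GBP × 10.79 = 268.7789 HKD
268.7789 HKD × 0.1521 = 40.88127069 USD
40.88127069 USD × 25.52 = 1043.2900280088 TRY

1043.29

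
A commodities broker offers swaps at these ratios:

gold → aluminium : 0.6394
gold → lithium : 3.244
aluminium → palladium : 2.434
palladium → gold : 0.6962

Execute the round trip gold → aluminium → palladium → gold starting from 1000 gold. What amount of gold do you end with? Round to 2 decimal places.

1083.50

1000 gold × 0.6394 = 639.4 aluminium
639.4 aluminium × 2.434 = 1556.2996 palladium
1556.2996 palladium × 0.6962 = 1083.49578152 gold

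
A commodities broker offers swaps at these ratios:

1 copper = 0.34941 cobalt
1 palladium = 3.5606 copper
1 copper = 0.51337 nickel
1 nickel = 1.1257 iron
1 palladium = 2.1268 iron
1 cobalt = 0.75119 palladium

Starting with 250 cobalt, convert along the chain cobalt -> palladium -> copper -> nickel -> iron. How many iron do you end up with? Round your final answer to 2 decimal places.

386.43

250 cobalt × 0.75119 = 187.7975 palladium
187.7975 palladium × 3.5606 = 668.6717785 copper
668.6717785 copper × 0.51337 = 343.276030928545 nickel
343.276030928545 nickel × 1.1257 = 386.4258280162631065 iron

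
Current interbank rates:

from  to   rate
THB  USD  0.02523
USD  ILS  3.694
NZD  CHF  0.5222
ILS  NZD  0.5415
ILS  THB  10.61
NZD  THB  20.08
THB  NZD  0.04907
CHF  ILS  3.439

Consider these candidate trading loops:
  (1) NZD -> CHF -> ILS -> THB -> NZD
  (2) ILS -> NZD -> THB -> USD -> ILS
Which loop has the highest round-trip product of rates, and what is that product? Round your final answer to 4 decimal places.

1.0134

(1) 0.5222 × 3.439 × 10.61 × 0.04907 = 0.93498
(2) 0.5415 × 20.08 × 0.02523 × 3.694 = 1.01339
Highest is cycle (2) at 1.0134 (>1, arbitrage).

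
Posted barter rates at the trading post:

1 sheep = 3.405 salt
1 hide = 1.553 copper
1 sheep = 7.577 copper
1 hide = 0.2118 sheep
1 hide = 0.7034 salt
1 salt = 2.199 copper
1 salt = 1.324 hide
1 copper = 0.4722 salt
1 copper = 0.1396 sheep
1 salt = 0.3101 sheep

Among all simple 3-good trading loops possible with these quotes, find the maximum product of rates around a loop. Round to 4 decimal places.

copper→salt→sheep→copper: 0.4722 × 0.3101 × 7.577 = 1.10949
copper→sheep→salt→copper: 0.1396 × 3.405 × 2.199 = 1.04527
copper→salt→hide→copper: 0.4722 × 1.324 × 1.553 = 0.97092
salt→hide→sheep→salt: 1.324 × 0.2118 × 3.405 = 0.95484
Maximum is copper→salt→sheep→copper at 1.1095; arbitrage exists.

1.1095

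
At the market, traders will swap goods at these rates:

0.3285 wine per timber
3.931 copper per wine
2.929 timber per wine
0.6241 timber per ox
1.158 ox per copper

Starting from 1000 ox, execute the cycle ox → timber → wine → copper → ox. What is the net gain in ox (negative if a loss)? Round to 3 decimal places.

1000 ox × 0.6241 = 624.1 timber
624.1 timber × 0.3285 = 205.01685 wine
205.01685 wine × 3.931 = 805.92123735 copper
805.92123735 copper × 1.158 = 933.2567928513 ox
Net change: 933.2567928513 − 1000 = -66.7432071487 ox

-66.743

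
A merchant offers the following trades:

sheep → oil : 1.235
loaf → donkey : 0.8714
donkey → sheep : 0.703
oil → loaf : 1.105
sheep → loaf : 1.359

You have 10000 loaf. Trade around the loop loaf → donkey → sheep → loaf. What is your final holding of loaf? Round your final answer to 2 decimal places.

10000 loaf × 0.8714 = 8714 donkey
8714 donkey × 0.703 = 6125.942 sheep
6125.942 sheep × 1.359 = 8325.155178 loaf

8325.16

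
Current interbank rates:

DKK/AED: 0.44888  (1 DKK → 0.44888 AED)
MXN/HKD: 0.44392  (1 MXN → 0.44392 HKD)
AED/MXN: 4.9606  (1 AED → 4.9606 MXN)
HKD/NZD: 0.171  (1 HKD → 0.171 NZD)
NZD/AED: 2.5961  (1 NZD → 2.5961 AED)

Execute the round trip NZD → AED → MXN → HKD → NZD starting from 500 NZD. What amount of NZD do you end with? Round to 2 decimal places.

488.79

500 NZD × 2.5961 = 1298.05 AED
1298.05 AED × 4.9606 = 6439.10683 MXN
6439.10683 MXN × 0.44392 = 2858.4483039736 HKD
2858.4483039736 HKD × 0.171 = 488.7946599794856 NZD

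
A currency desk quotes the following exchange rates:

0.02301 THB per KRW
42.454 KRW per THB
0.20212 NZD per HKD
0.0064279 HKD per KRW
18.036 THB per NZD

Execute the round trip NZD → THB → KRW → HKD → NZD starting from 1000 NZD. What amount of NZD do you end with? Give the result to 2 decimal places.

994.80

1000 NZD × 18.036 = 18036 THB
18036 THB × 42.454 = 765700.344 KRW
765700.344 KRW × 0.0064279 = 4921.8452411976 HKD
4921.8452411976 HKD × 0.20212 = 994.803360150858912 NZD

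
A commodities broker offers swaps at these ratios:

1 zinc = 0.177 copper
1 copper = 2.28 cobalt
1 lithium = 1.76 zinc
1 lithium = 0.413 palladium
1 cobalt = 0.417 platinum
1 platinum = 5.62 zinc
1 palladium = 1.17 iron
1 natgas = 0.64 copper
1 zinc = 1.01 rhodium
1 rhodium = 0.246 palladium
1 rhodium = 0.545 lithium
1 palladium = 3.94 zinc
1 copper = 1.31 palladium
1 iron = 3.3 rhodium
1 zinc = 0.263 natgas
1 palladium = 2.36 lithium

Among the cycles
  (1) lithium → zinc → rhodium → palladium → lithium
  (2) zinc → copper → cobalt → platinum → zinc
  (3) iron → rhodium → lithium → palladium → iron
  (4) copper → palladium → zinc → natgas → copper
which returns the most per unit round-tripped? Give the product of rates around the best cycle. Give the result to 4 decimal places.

(1) 1.76 × 1.01 × 0.246 × 2.36 = 1.03200
(2) 0.177 × 2.28 × 0.417 × 5.62 = 0.94576
(3) 3.3 × 0.545 × 0.413 × 1.17 = 0.86905
(4) 1.31 × 3.94 × 0.263 × 0.64 = 0.86877
Highest is cycle (1) at 1.0320 (>1, arbitrage).

1.0320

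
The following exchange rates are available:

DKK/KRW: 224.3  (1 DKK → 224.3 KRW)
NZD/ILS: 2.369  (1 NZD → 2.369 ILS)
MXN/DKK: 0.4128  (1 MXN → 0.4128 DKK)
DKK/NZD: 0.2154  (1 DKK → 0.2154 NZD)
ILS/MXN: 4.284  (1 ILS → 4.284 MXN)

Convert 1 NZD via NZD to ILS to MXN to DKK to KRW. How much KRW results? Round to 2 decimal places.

939.69

1 NZD × 2.369 = 2.369 ILS
2.369 ILS × 4.284 = 10.148796 MXN
10.148796 MXN × 0.4128 = 4.1894229888 DKK
4.1894229888 DKK × 224.3 = 939.68757638784 KRW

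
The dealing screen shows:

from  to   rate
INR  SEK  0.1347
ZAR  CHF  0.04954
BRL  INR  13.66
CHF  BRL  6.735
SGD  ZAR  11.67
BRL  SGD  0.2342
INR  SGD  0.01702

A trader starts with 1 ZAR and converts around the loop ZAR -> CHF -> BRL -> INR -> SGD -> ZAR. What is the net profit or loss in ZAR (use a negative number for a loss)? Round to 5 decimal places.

1 ZAR × 0.04954 = 0.04954 CHF
0.04954 CHF × 6.735 = 0.3336519 BRL
0.3336519 BRL × 13.66 = 4.557684954 INR
4.557684954 INR × 0.01702 = 0.07757179791708 SGD
0.07757179791708 SGD × 11.67 = 0.9052628816923236 ZAR
Net change: 0.9052628816923236 − 1 = -0.0947371183076764 ZAR

-0.09474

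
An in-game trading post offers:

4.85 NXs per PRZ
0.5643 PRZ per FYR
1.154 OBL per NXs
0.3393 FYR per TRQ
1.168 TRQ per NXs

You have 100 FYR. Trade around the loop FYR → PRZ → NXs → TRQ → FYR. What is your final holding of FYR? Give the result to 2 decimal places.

100 FYR × 0.5643 = 56.43 PRZ
56.43 PRZ × 4.85 = 273.6855 NXs
273.6855 NXs × 1.168 = 319.664664 TRQ
319.664664 TRQ × 0.3393 = 108.4622204952 FYR

108.46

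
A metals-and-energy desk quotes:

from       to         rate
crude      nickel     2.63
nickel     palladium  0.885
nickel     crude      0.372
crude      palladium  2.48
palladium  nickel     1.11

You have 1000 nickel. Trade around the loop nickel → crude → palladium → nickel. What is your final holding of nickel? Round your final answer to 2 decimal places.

1024.04

1000 nickel × 0.372 = 372 crude
372 crude × 2.48 = 922.56 palladium
922.56 palladium × 1.11 = 1024.0416 nickel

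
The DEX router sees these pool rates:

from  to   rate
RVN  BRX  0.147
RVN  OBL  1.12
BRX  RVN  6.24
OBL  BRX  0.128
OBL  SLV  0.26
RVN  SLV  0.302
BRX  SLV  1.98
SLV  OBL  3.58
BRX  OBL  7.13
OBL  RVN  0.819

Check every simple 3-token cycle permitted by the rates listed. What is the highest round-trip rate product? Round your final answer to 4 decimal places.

OBL→BRX→SLV→OBL: 0.128 × 1.98 × 3.58 = 0.90732
RVN→OBL→BRX→RVN: 1.12 × 0.128 × 6.24 = 0.89457
RVN→SLV→OBL→RVN: 0.302 × 3.58 × 0.819 = 0.88547
RVN→BRX→OBL→RVN: 0.147 × 7.13 × 0.819 = 0.85840
Maximum is OBL→BRX→SLV→OBL at 0.9073; no arbitrage — every cycle loses value.

0.9073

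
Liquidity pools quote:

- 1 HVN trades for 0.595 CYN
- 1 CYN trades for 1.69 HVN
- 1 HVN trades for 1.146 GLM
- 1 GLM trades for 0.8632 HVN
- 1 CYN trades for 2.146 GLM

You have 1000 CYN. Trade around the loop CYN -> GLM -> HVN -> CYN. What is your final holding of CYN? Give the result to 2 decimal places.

1000 CYN × 2.146 = 2146 GLM
2146 GLM × 0.8632 = 1852.4272 HVN
1852.4272 HVN × 0.595 = 1102.194184 CYN

1102.19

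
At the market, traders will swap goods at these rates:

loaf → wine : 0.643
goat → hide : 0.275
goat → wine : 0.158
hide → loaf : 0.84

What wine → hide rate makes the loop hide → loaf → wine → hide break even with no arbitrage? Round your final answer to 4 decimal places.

Known legs of the cycle: 0.84 × 0.643 = 0.54012
For no arbitrage the full-cycle product must be 1, so the missing rate is 1 / 0.54012 ≈ 1.851440.

1.8514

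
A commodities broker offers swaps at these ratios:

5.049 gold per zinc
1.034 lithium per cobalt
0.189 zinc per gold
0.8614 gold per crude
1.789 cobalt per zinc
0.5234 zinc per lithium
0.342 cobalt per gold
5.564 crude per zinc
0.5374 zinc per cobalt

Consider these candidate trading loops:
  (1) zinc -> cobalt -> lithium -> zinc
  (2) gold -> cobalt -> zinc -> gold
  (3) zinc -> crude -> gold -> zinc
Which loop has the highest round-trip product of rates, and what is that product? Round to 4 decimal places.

0.9682

(1) 1.789 × 1.034 × 0.5234 = 0.96820
(2) 0.342 × 0.5374 × 5.049 = 0.92796
(3) 5.564 × 0.8614 × 0.189 = 0.90584
Highest is cycle (1) at 0.9682 (≤1, no arbitrage).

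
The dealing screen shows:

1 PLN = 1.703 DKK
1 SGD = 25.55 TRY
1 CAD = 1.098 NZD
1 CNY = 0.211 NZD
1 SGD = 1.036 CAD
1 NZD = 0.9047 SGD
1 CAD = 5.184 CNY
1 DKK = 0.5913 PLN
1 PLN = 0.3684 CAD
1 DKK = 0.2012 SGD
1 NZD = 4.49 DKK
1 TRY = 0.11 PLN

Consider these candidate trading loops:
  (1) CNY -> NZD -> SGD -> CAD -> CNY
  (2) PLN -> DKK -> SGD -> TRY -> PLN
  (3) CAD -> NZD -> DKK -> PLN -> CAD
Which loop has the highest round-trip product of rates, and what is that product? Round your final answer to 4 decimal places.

(1) 0.211 × 0.9047 × 1.036 × 5.184 = 1.02521
(2) 1.703 × 0.2012 × 25.55 × 0.11 = 0.96300
(3) 1.098 × 4.49 × 0.5913 × 0.3684 = 1.07393
Highest is cycle (3) at 1.0739 (>1, arbitrage).

1.0739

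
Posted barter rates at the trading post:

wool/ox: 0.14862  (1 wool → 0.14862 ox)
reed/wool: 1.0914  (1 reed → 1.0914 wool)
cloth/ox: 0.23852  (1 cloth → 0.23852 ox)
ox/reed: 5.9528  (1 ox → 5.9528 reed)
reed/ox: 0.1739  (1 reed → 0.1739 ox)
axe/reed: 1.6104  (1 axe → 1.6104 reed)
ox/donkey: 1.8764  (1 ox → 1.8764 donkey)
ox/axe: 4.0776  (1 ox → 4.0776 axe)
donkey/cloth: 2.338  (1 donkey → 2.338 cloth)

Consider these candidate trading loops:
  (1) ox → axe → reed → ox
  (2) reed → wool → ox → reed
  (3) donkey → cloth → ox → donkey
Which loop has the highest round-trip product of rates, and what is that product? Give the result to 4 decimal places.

(1) 4.0776 × 1.6104 × 0.1739 = 1.14193
(2) 1.0914 × 0.14862 × 5.9528 = 0.96557
(3) 2.338 × 0.23852 × 1.8764 = 1.04639
Highest is cycle (1) at 1.1419 (>1, arbitrage).

1.1419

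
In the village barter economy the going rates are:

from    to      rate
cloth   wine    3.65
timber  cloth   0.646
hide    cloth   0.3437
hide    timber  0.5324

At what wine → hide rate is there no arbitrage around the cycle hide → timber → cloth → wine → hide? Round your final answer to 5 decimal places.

0.79659

Known legs of the cycle: 0.5324 × 0.646 × 3.65 = 1.25534596
For no arbitrage the full-cycle product must be 1, so the missing rate is 1 / 1.25534596 ≈ 0.7965932.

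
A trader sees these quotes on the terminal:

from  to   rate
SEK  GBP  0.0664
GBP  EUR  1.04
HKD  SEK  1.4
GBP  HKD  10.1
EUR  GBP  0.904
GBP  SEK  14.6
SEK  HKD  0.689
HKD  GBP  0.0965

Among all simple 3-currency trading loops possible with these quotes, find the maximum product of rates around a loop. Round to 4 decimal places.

0.9707

SEK→HKD→GBP→SEK: 0.689 × 0.0965 × 14.6 = 0.97073
SEK→GBP→HKD→SEK: 0.0664 × 10.1 × 1.4 = 0.93890
Maximum is SEK→HKD→GBP→SEK at 0.9707; no arbitrage — every cycle loses value.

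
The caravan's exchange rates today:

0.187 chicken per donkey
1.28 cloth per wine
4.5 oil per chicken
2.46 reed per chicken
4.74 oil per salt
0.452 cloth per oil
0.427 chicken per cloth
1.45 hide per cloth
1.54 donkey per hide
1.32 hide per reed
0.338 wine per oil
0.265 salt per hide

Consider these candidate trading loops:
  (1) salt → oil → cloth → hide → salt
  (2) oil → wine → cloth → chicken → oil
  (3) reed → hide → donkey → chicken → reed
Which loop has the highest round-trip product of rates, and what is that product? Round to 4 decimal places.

0.9351

(1) 4.74 × 0.452 × 1.45 × 0.265 = 0.82325
(2) 0.338 × 1.28 × 0.427 × 4.5 = 0.83132
(3) 1.32 × 1.54 × 0.187 × 2.46 = 0.93513
Highest is cycle (3) at 0.9351 (≤1, no arbitrage).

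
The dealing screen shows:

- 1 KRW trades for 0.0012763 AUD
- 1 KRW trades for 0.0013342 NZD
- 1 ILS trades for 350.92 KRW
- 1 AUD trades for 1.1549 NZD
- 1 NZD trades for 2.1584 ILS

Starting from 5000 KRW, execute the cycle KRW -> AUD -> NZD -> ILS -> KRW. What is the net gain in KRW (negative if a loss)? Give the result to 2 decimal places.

5000 KRW × 0.0012763 = 6.3815 AUD
6.3815 AUD × 1.1549 = 7.36999435 NZD
7.36999435 NZD × 2.1584 = 15.90739580504 ILS
15.90739580504 ILS × 350.92 = 5582.2233359046368 KRW
Net change: 5582.2233359046368 − 5000 = 582.2233359046368 KRW

582.22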